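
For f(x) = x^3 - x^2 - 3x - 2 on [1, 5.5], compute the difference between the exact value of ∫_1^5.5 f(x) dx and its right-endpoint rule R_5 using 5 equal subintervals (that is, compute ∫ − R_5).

Exact integral: ∫_1^5.5 f(x) dx = 120.515625.
R_5 = 181.0125.
Error = 120.515625 − 181.0125 = -60.496875.

-60.496875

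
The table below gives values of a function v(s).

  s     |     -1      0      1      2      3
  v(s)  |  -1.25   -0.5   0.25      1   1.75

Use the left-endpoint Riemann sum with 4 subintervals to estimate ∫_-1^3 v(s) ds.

Δs = 1.
Sum = 1·[(-1.25) + (-0.5) + 0.25 + 1] = -0.5.

-0.5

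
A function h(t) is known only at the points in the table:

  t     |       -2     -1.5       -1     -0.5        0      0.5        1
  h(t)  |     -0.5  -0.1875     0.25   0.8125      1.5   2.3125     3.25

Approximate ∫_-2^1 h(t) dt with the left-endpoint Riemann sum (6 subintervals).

2.09375

Δt = 0.5.
Sum = 0.5·[(-0.5) + (-0.1875) + 0.25 + 0.8125 + 1.5 + 2.3125] = 2.09375.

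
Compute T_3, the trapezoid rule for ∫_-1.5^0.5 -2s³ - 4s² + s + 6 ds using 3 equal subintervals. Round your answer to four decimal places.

Δs = (0.5 − (-1.5))/3 = 2/3.
f(-1.5) = 2.25, f(-5/6) = 383/108, f(-1/6) = 619/108, f(0.5) = 5.25.
T_3 = (Δs/2)·[f(s_0) + 2f(s_1) + 2f(s_2) + f(s_3)].
Sum ≈ 8.6852.

8.6852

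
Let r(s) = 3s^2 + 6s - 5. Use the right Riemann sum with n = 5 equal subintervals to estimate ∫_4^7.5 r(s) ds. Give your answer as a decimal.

Δs = (7.5 − 4)/5 = 0.7.
Right endpoints: 4.7, 5.4, 6.1, 6.8, 7.5.
r(4.7) = 89.47, r(5.4) = 114.88, r(6.1) = 143.23, r(6.8) = 174.52, r(7.5) = 208.75.
Sum = Δs · [r(4.7) + r(5.4) + r(6.1) + r(6.8) + r(7.5)].
Sum = 511.595.

511.595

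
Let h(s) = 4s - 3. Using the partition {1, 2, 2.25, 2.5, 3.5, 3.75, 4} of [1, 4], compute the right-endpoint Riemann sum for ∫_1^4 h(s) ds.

25.5

Subinterval widths: 1, 0.25, 0.25, 1, 0.25, 0.25.
Right endpoints: 2, 2.25, 2.5, 3.5, 3.75, 4.
h(2) = 5, h(2.25) = 6, h(2.5) = 7, h(3.5) = 11, h(3.75) = 12, h(4) = 13.
Sum = Σ Δs_i · h(s_i).
Sum = 25.5.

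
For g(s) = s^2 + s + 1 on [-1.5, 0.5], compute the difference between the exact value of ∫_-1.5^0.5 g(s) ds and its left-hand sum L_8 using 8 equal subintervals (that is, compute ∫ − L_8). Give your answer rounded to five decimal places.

-0.02083

Exact integral: ∫_-1.5^0.5 g(s) ds ≈ 2.1666667.
L_8 = 2.1875.
Error ≈ 2.1666667 − 2.1875 ≈ -0.02083.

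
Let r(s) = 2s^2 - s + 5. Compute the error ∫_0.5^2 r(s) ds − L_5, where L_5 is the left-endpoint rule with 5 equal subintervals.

0.855

Exact integral: ∫_0.5^2 r(s) ds = 10.875.
L_5 = 10.02.
Error = 10.875 − 10.02 = 0.855.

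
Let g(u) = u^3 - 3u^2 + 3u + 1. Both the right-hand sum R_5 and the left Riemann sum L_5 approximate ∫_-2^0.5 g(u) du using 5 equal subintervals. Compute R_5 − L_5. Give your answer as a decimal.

R_5 = -9.0625.
L_5 = -22.5.
R_5 − L_5 = 13.4375.

13.4375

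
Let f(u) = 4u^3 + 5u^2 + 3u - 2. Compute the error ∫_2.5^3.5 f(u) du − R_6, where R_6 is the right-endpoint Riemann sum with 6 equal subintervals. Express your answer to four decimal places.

-12.0231

Exact integral: ∫_2.5^3.5 f(u) du ≈ 163.416667.
R_6 ≈ 175.439815.
Error ≈ 163.416667 − 175.439815 ≈ -12.0231.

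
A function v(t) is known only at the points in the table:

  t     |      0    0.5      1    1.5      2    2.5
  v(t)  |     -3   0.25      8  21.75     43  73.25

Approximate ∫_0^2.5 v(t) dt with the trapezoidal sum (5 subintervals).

Δt = 0.5.
T_5 = (0.5/2)·[(-3) + 2·0.25 + 2·8 + 2·21.75 + 2·43 + 73.25] = 54.0625.

54.0625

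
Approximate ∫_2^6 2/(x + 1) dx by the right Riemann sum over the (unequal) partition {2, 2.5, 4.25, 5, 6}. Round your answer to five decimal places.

Subinterval widths: 0.5, 1.75, 0.75, 1.
Right endpoints: 2.5, 4.25, 5, 6.
f(2.5) = 4/7, f(4.25) = 8/21, f(5) = 1/3, f(6) = 2/7.
Sum = Σ Δx_i · f(x_i).
Sum ≈ 1.48810.

1.48810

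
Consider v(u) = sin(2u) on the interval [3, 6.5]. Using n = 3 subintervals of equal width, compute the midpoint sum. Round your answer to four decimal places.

0.0334

Δu = (6.5 − 3)/3 = 7/6.
Midpoints: 43/12, 4.75, 71/12.
v(43/12) ≈ 0.7730, v(4.75) ≈ -0.0752, v(71/12) ≈ -0.6691.
Sum = Δu · [v(43/12) + v(4.75) + v(71/12)].
Sum ≈ 0.0334.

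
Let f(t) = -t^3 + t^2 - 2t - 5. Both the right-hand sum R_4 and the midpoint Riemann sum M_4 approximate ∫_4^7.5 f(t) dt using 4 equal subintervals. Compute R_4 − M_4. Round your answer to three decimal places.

R_4 ≈ -814.75488.
M_4 ≈ -661.84521.
R_4 − M_4 ≈ -152.910.

-152.910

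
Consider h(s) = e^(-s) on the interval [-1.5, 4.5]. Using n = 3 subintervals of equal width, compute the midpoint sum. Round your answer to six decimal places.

Δs = (4.5 − (-1.5))/3 = 2.
Midpoints: -0.5, 1.5, 3.5.
h(-0.5) ≈ 1.648721, h(1.5) ≈ 0.223130, h(3.5) ≈ 0.030197.
Sum = Δs · [h(-0.5) + h(1.5) + h(3.5)].
Sum ≈ 3.804098.

3.804098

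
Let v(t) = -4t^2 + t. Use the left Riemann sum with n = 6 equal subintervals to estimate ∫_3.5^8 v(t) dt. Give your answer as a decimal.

Δt = (8 − 3.5)/6 = 0.75.
Left endpoints: 3.5, 4.25, 5, 5.75, 6.5, 7.25.
v(3.5) = -45.5, v(4.25) = -68, v(5) = -95, v(5.75) = -126.5, v(6.5) = -162.5, v(7.25) = -203.
Sum = Δt · [v(3.5) + v(4.25) + v(5) + ...].
Sum = -525.375.

-525.375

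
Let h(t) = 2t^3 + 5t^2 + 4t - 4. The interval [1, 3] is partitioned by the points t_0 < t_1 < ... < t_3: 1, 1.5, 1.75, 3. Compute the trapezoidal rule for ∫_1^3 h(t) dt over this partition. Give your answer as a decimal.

97.8984375

Subinterval widths: 0.5, 0.25, 1.25.
h(1) = 7, h(1.5) = 20, h(1.75) = 29.03125, h(3) = 107.
On each subinterval the trapezoid contributes (Δt_i/2)·[h(t_{i-1}) + h(t_i)].
Sum = 97.8984375.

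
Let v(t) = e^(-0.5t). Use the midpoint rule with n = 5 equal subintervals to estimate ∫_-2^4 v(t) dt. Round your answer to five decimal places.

Δt = (4 − (-2))/5 = 1.2.
Midpoints: -1.4, -0.2, 1, 2.2, 3.4.
v(-1.4) ≈ 2.01375, v(-0.2) ≈ 1.10517, v(1) ≈ 0.60653, v(2.2) ≈ 0.33287, v(3.4) ≈ 0.18268.
Sum = Δt · [v(-1.4) + v(-0.2) + v(1) + v(2.2) + v(3.4)].
Sum ≈ 5.08921.

5.08921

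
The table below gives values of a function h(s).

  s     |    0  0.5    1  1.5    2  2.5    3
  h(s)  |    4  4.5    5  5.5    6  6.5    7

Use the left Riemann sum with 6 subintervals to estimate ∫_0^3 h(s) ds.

15.75

Δs = 0.5.
Sum = 0.5·[4 + 4.5 + 5 + 5.5 + 6 + 6.5] = 15.75.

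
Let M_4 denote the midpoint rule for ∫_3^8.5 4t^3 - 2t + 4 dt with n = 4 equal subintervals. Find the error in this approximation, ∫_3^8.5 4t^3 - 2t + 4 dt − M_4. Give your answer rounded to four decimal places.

Exact integral: ∫_3^8.5 f(t) dt = 5097.8125.
M_4 ≈ 5038.021484.
Error ≈ 5097.8125 − 5038.021484 ≈ 59.7910.

59.7910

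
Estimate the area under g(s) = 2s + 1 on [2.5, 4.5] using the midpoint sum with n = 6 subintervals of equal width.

Δs = (4.5 − 2.5)/6 = 1/3.
Midpoints: 8/3, 3, 10/3, 11/3, 4, 13/3.
g(8/3) = 19/3, g(3) = 7, g(10/3) = 23/3, g(11/3) = 25/3, g(4) = 9, g(13/3) = 29/3.
Sum = Δs · [g(8/3) + g(3) + g(10/3) + ...].
Sum = 16.

16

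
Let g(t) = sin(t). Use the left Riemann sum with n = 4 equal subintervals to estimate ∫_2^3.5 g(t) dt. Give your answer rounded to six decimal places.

Δt = (3.5 − 2)/4 = 0.375.
Left endpoints: 2, 2.375, 2.75, 3.125.
g(2) ≈ 0.909297, g(2.375) ≈ 0.693685, g(2.75) ≈ 0.381661, g(3.125) ≈ 0.016592.
Sum = Δt · [g(2) + g(2.375) + g(2.75) + g(3.125)].
Sum ≈ 0.750463.

0.750463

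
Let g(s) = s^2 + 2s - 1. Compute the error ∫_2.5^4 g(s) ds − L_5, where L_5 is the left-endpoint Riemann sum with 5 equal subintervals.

Exact integral: ∫_2.5^4 g(s) ds = 24.375.
L_5 = 22.485.
Error = 24.375 − 22.485 = 1.89.

1.89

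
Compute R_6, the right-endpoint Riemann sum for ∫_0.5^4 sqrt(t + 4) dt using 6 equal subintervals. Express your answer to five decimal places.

8.92555

Δt = (4 − 0.5)/6 = 7/12.
Right endpoints: 13/12, 5/3, 2.25, 17/6, 41/12, 4.
f(13/12) ≈ 2.25462, f(5/3) ≈ 2.38048, f(2.25) ≈ 2.50000, f(17/6) ≈ 2.61406, f(41/12) ≈ 2.72336, f(4) ≈ 2.82843.
Sum = Δt · [f(13/12) + f(5/3) + f(2.25) + ...].
Sum ≈ 8.92555.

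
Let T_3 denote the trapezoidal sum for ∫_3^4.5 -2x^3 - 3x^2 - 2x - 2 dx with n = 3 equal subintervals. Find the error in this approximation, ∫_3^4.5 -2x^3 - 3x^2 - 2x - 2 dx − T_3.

Exact integral: ∫_3^4.5 f(x) dx = -242.90625.
T_3 = -244.5.
Error = -242.90625 − (-244.5) = 1.59375.

1.59375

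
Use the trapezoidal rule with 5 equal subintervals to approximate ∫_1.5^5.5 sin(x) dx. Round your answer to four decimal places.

-0.6035

Δx = (5.5 − 1.5)/5 = 0.8.
f(1.5) ≈ 0.9975, f(2.3) ≈ 0.7457, f(3.1) ≈ 0.0416, f(3.9) ≈ -0.6878, f(4.7) ≈ -0.9999, f(5.5) ≈ -0.7055.
T_5 = (Δx/2)·[f(x_0) + 2f(x_1) + ... + 2f(x_{4}) + f(x_5)].
Sum ≈ -0.6035.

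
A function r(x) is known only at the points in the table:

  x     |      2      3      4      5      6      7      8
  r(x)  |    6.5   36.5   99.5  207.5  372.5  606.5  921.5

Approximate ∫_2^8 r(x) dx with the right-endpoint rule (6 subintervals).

Δx = 1.
Sum = 1·[36.5 + 99.5 + 207.5 + 372.5 + 606.5 + 921.5] = 2244.

2244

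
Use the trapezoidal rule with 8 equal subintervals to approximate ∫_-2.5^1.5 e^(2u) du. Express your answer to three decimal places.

Δu = (1.5 − (-2.5))/8 = 0.5.
f(-2.5) ≈ 0.007, f(-2) ≈ 0.018, f(-1.5) ≈ 0.050, f(-1) ≈ 0.135, f(-0.5) ≈ 0.368, f(0) ≈ 1.000, f(0.5) ≈ 2.718, f(1) ≈ 7.389, f(1.5) ≈ 20.086.
T_8 = (Δu/2)·[f(u_0) + 2f(u_1) + ... + 2f(u_{7}) + f(u_8)].
Sum ≈ 10.862.

10.862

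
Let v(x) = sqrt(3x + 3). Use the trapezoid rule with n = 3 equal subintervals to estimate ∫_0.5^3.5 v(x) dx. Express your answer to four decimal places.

Δx = (3.5 − 0.5)/3 = 1.
v(0.5) ≈ 2.1213, v(1.5) ≈ 2.7386, v(2.5) ≈ 3.2404, v(3.5) ≈ 3.6742.
T_3 = (Δx/2)·[v(x_0) + 2v(x_1) + 2v(x_2) + v(x_3)].
Sum ≈ 8.8768.

8.8768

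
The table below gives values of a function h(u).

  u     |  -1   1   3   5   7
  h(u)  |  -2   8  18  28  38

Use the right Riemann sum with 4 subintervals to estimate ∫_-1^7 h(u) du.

Δu = 2.
Sum = 2·[8 + 18 + 28 + 38] = 184.

184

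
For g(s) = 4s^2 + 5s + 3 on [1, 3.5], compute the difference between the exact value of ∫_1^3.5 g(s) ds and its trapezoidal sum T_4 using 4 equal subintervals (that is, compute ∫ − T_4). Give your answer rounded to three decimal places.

-0.651

Exact integral: ∫_1^3.5 g(s) ds ≈ 91.45833.
T_4 = 92.109375.
Error ≈ 91.45833 − 92.109375 ≈ -0.651.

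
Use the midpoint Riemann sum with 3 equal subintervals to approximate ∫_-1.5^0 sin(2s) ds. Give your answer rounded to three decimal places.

Δs = (0 − (-1.5))/3 = 0.5.
Midpoints: -1.25, -0.75, -0.25.
f(-1.25) ≈ -0.598, f(-0.75) ≈ -0.997, f(-0.25) ≈ -0.479.
Sum = Δs · [f(-1.25) + f(-0.75) + f(-0.25)].
Sum ≈ -1.038.

-1.038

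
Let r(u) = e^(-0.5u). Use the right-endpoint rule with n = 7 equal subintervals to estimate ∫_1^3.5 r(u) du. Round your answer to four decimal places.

Δu = (3.5 − 1)/7 = 5/14.
Right endpoints: 19/14, 12/7, 29/14, 17/7, 39/14, 22/7, 3.5.
r(19/14) ≈ 0.5073, r(12/7) ≈ 0.4244, r(29/14) ≈ 0.3550, r(17/7) ≈ 0.2969, r(39/14) ≈ 0.2484, r(22/7) ≈ 0.2077, r(3.5) ≈ 0.1738.
Sum = Δu · [r(19/14) + r(12/7) + r(29/14) + ...].
Sum ≈ 0.7905.

0.7905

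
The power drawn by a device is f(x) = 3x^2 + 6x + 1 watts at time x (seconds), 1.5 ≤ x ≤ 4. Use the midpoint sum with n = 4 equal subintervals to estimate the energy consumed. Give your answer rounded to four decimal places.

Δx = (4 − 1.5)/4 = 0.625.
Midpoints: 1.8125, 2.4375, 3.0625, 3.6875.
f(1.8125) = 21.73046875, f(2.4375) = 33.44921875, f(3.0625) = 47.51171875, f(3.6875) = 63.91796875.
Sum = Δx · [f(1.8125) + f(2.4375) + f(3.0625) + f(3.6875)].
Sum ≈ 104.1309.

104.1309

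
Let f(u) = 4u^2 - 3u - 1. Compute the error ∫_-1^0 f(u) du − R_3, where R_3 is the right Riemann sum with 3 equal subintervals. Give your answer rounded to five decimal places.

1.09259

Exact integral: ∫_-1^0 f(u) du ≈ 1.8333333.
R_3 ≈ 0.7407407.
Error ≈ 1.8333333 − 0.7407407 ≈ 1.09259.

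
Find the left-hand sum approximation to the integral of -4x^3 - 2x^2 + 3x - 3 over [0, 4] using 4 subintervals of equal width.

-166

Δx = (4 − 0)/4 = 1.
Left endpoints: 0, 1, 2, 3.
f(0) = -3, f(1) = -6, f(2) = -37, f(3) = -120.
Sum = Δx · [f(0) + f(1) + f(2) + f(3)].
Sum = -166.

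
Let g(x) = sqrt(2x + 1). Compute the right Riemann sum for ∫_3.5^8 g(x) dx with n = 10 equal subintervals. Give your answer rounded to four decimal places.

16.1112

Δx = (8 − 3.5)/10 = 0.45.
Right endpoints: 3.95, 4.4, 4.85, 5.3, 5.75, 6.2, 6.65, 7.1, 7.55, 8.
g(3.95) ≈ 2.9833, g(4.4) ≈ 3.1305, g(4.85) ≈ 3.2711, g(5.3) ≈ 3.4059, g(5.75) ≈ 3.5355, g(6.2) ≈ 3.6606, g(6.65) ≈ 3.7815, g(7.1) ≈ 3.8987, g(7.55) ≈ 4.0125, g(8) ≈ 4.1231.
Sum = Δx · [g(3.95) + g(4.4) + g(4.85) + ...].
Sum ≈ 16.1112.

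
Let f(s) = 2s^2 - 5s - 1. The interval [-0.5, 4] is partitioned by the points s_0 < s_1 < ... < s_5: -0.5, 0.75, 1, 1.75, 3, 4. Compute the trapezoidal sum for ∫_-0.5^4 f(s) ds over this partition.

Subinterval widths: 1.25, 0.25, 0.75, 1.25, 1.
f(-0.5) = 2, f(0.75) = -3.625, f(1) = -4, f(1.75) = -3.625, f(3) = 2, f(4) = 11.
On each subinterval the trapezoid contributes (Δs_i/2)·[f(s_{i-1}) + f(s_i)].
Sum = 0.65625.

0.65625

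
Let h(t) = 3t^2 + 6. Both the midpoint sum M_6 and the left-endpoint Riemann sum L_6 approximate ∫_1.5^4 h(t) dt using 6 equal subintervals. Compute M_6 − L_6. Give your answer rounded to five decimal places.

M_6 ≈ 75.5164931.
L_6 ≈ 67.2482639.
M_6 − L_6 ≈ 8.26823.

8.26823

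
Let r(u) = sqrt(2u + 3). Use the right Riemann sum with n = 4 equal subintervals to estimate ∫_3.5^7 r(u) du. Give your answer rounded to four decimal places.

Δu = (7 − 3.5)/4 = 0.875.
Right endpoints: 4.375, 5.25, 6.125, 7.
r(4.375) ≈ 3.4278, r(5.25) ≈ 3.6742, r(6.125) ≈ 3.9051, r(7) ≈ 4.1231.
Sum = Δu · [r(4.375) + r(5.25) + r(6.125) + r(7)].
Sum ≈ 13.2390.

13.2390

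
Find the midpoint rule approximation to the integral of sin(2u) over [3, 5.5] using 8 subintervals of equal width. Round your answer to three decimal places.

Δu = (5.5 − 3)/8 = 0.3125.
Midpoints: 3.15625, 3.46875, 3.78125, 4.09375, 4.40625, 4.71875, 5.03125, 5.34375.
f(3.15625) ≈ 0.029, f(3.46875) ≈ 0.609, f(3.78125) ≈ 0.958, f(4.09375) ≈ 0.945, f(4.40625) ≈ 0.575, f(4.71875) ≈ -0.013, f(5.03125) ≈ -0.595, f(5.34375) ≈ -0.953.
Sum = Δu · [f(3.15625) + f(3.46875) + f(3.78125) + ...].
Sum ≈ 0.486.

0.486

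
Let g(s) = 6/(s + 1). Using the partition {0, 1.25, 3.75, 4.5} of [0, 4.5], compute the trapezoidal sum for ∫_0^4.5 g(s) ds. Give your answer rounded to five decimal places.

11.21172

Subinterval widths: 1.25, 2.5, 0.75.
g(0) = 6, g(1.25) = 8/3, g(3.75) = 24/19, g(4.5) = 12/11.
On each subinterval the trapezoid contributes (Δs_i/2)·[g(s_{i-1}) + g(s_i)].
Sum ≈ 11.21172.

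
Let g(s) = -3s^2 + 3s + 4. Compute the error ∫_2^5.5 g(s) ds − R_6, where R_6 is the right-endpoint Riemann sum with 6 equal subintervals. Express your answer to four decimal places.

Exact integral: ∫_2^5.5 g(s) ds = -105.
R_6 ≈ -125.501736.
Error ≈ -105 − (-125.501736) ≈ 20.5017.

20.5017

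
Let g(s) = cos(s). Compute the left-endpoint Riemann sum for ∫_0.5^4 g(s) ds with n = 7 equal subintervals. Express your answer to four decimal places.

Δs = (4 − 0.5)/7 = 0.5.
Left endpoints: 0.5, 1, 1.5, 2, 2.5, 3, 3.5.
g(0.5) ≈ 0.8776, g(1) ≈ 0.5403, g(1.5) ≈ 0.0707, g(2) ≈ -0.4161, g(2.5) ≈ -0.8011, g(3) ≈ -0.9900, g(3.5) ≈ -0.9365.
Sum = Δs · [g(0.5) + g(1) + g(1.5) + ...].
Sum ≈ -0.8276.

-0.8276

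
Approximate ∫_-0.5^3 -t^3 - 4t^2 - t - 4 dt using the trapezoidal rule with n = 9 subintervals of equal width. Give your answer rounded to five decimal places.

-75.45975

Δt = (3 − (-0.5))/9 = 7/18.
f(-0.5) = -4.375, f(-1/9) = -2870/729, f(5/18) = -26873/5832, f(2/3) = -182/27, f(19/18) = -62335/5832, f(13/9) = -12250/729, f(11/6) = -5495/216, f(20/9) = -26936/729, f(47/18) = -301427/5832, f(3) = -70.
T_9 = (Δt/2)·[f(t_0) + 2f(t_1) + ... + 2f(t_{8}) + f(t_9)].
Sum ≈ -75.45975.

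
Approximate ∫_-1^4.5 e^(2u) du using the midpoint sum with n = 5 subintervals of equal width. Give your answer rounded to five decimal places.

Δu = (4.5 − (-1))/5 = 1.1.
Midpoints: -0.45, 0.65, 1.75, 2.85, 3.95.
f(-0.45) ≈ 0.40657, f(0.65) ≈ 3.66930, f(1.75) ≈ 33.11545, f(2.85) ≈ 298.86740, f(3.95) ≈ 2697.28233.
Sum = Δu · [f(-0.45) + f(0.65) + f(1.75) + f(2.85) + f(3.95)].
Sum ≈ 3336.67515.

3336.67515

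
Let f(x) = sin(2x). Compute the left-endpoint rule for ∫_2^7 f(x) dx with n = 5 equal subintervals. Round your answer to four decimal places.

-1.1275

Δx = (7 − 2)/5 = 1.
Left endpoints: 2, 3, 4, 5, 6.
f(2) ≈ -0.7568, f(3) ≈ -0.2794, f(4) ≈ 0.9894, f(5) ≈ -0.5440, f(6) ≈ -0.5366.
Sum = Δx · [f(2) + f(3) + f(4) + f(5) + f(6)].
Sum ≈ -1.1275.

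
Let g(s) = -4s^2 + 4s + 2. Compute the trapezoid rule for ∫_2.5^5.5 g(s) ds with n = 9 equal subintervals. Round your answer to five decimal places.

Δs = (5.5 − 2.5)/9 = 1/3.
g(2.5) = -13, g(17/6) = -169/9, g(19/6) = -229/9, g(3.5) = -33, g(23/6) = -373/9, g(25/6) = -457/9, g(4.5) = -61, g(29/6) = -649/9, g(31/6) = -757/9, g(5.5) = -97.
T_9 = (Δs/2)·[g(s_0) + 2g(s_1) + ... + 2g(s_{8}) + g(s_9)].
Sum ≈ -147.22222.

-147.22222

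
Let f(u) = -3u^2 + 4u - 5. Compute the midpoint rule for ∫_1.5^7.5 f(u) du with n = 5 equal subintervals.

-338.34

Δu = (7.5 − 1.5)/5 = 1.2.
Midpoints: 2.1, 3.3, 4.5, 5.7, 6.9.
f(2.1) = -9.83, f(3.3) = -24.47, f(4.5) = -47.75, f(5.7) = -79.67, f(6.9) = -120.23.
Sum = Δu · [f(2.1) + f(3.3) + f(4.5) + f(5.7) + f(6.9)].
Sum = -338.34.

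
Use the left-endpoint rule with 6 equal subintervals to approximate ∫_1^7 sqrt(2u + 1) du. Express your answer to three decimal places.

Δu = (7 − 1)/6 = 1.
Left endpoints: 1, 2, 3, 4, 5, 6.
f(1) ≈ 1.732, f(2) ≈ 2.236, f(3) ≈ 2.646, f(4) ≈ 3.000, f(5) ≈ 3.317, f(6) ≈ 3.606.
Sum = Δu · [f(1) + f(2) + f(3) + ...].
Sum ≈ 16.536.

16.536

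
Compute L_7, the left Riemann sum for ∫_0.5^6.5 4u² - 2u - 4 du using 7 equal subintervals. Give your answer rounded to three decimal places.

236.082

Δu = (6.5 − 0.5)/7 = 6/7.
Left endpoints: 0.5, 19/14, 31/14, 43/14, 55/14, 67/14, 79/14.
f(0.5) = -4, f(19/14) = 32/49, f(31/14) = 548/49, f(43/14) = 1352/49, f(55/14) = 2444/49, f(67/14) = 3824/49, f(79/14) = 5492/49.
Sum = Δu · [f(0.5) + f(19/14) + f(31/14) + ...].
Sum ≈ 236.082.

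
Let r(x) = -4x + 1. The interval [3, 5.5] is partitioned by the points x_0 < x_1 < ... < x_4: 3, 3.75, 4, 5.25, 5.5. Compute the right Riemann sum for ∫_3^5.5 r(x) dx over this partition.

-44.5

Subinterval widths: 0.75, 0.25, 1.25, 0.25.
Right endpoints: 3.75, 4, 5.25, 5.5.
r(3.75) = -14, r(4) = -15, r(5.25) = -20, r(5.5) = -21.
Sum = Σ Δx_i · r(x_i).
Sum = -44.5.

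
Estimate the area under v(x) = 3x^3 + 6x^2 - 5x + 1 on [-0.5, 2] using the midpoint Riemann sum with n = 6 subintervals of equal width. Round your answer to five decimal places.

20.86697

Δx = (2 − (-0.5))/6 = 5/12.
Midpoints: -7/24, 0.125, 13/24, 23/24, 1.375, 43/24.
v(-7/24) = 13337/4608, v(0.125) = 243/512, v(13/24) = 2437/4608, v(23/24) = 20087/4608, v(1.375) = 6793/512, v(43/24) = 131587/4608.
Sum = Δx · [v(-7/24) + v(0.125) + v(13/24) + ...].
Sum ≈ 20.86697.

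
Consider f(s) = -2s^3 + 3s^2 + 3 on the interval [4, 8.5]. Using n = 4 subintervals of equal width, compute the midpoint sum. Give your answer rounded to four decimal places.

Δs = (8.5 − 4)/4 = 1.125.
Midpoints: 4.5625, 5.6875, 6.8125, 7.9375.
f(4.5625) = -254977/2048, f(5.6875) = -548683/2048, f(6.8125) = -1003741/2048, f(7.9375) = -1655143/2048.
Sum = Δs · [f(4.5625) + f(5.6875) + f(6.8125) + f(7.9375)].
Sum ≈ -1902.0322.

-1902.0322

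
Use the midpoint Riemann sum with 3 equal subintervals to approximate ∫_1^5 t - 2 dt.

Δt = (5 − 1)/3 = 4/3.
Midpoints: 5/3, 3, 13/3.
f(5/3) = -1/3, f(3) = 1, f(13/3) = 7/3.
Sum = Δt · [f(5/3) + f(3) + f(13/3)].
Sum = 4.

4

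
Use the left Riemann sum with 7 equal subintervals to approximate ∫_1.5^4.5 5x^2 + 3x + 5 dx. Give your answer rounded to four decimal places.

Δx = (4.5 − 1.5)/7 = 3/7.
Left endpoints: 1.5, 27/14, 33/14, 39/14, 45/14, 51/14, 57/14.
f(1.5) = 20.75, f(27/14) = 5759/196, f(33/14) = 7811/196, f(39/14) = 10223/196, f(45/14) = 12995/196, f(51/14) = 16127/196, f(57/14) = 19619/196.
Sum = Δx · [f(1.5) + f(27/14) + f(33/14) + ...].
Sum ≈ 167.4949.

167.4949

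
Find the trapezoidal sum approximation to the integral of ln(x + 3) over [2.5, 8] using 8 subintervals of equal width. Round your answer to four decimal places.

Δx = (8 − 2.5)/8 = 0.6875.
f(2.5) ≈ 1.7047, f(3.1875) ≈ 1.8225, f(3.875) ≈ 1.9279, f(4.5625) ≈ 2.0232, f(5.25) ≈ 2.1102, f(5.9375) ≈ 2.1903, f(6.625) ≈ 2.2644, f(7.3125) ≈ 2.3334, f(8) ≈ 2.3979.
T_8 = (Δx/2)·[f(x_0) + 2f(x_1) + ... + 2f(x_{7}) + f(x_8)].
Sum ≈ 11.4972.

11.4972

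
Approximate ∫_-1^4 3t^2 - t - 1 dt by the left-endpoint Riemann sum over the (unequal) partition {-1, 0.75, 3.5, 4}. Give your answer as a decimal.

Subinterval widths: 1.75, 2.75, 0.5.
Left endpoints: -1, 0.75, 3.5.
f(-1) = 3, f(0.75) = -0.0625, f(3.5) = 32.25.
Sum = Σ Δt_i · f(t_i).
Sum = 21.203125.

21.203125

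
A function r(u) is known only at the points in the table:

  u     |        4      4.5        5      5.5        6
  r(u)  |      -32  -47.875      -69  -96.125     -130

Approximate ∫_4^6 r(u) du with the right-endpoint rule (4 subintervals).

-171.5

Δu = 0.5.
Sum = 0.5·[(-47.875) + (-69) + (-96.125) + (-130)] = -171.5.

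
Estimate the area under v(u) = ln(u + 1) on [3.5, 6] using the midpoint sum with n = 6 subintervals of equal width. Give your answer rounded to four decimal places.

Δu = (6 − 3.5)/6 = 5/12.
Midpoints: 89/24, 4.125, 109/24, 119/24, 5.375, 139/24.
v(89/24) ≈ 1.5493, v(4.125) ≈ 1.6341, v(109/24) ≈ 1.7123, v(119/24) ≈ 1.7848, v(5.375) ≈ 1.8524, v(139/24) ≈ 1.9157.
Sum = Δu · [v(89/24) + v(4.125) + v(109/24) + ...].
Sum ≈ 4.3536.

4.3536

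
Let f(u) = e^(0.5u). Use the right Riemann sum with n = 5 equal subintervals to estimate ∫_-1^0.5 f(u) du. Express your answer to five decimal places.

Δu = (0.5 − (-1))/5 = 0.3.
Right endpoints: -0.7, -0.4, -0.1, 0.2, 0.5.
f(-0.7) ≈ 0.70469, f(-0.4) ≈ 0.81873, f(-0.1) ≈ 0.95123, f(0.2) ≈ 1.10517, f(0.5) ≈ 1.28403.
Sum = Δu · [f(-0.7) + f(-0.4) + f(-0.1) + f(0.2) + f(0.5)].
Sum ≈ 1.45915.

1.45915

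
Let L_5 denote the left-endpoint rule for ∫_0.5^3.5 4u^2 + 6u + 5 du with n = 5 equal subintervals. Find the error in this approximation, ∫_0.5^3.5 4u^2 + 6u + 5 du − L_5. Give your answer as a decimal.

19.08

Exact integral: ∫_0.5^3.5 f(u) du = 108.
L_5 = 88.92.
Error = 108 − 88.92 = 19.08.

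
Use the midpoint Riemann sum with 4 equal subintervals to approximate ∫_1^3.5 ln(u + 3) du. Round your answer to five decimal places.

4.12310

Δu = (3.5 − 1)/4 = 0.625.
Midpoints: 1.3125, 1.9375, 2.5625, 3.1875.
f(1.3125) ≈ 1.46152, f(1.9375) ≈ 1.59686, f(2.5625) ≈ 1.71605, f(3.1875) ≈ 1.82253.
Sum = Δu · [f(1.3125) + f(1.9375) + f(2.5625) + f(3.1875)].
Sum ≈ 4.12310.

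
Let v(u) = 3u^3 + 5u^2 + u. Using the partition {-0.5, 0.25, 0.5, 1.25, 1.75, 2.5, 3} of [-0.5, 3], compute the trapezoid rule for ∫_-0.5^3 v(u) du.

Subinterval widths: 0.75, 0.25, 0.75, 0.5, 0.75, 0.5.
v(-0.5) = 0.375, v(0.25) = 0.609375, v(0.5) = 2.125, v(1.25) = 14.921875, v(1.75) = 33.140625, v(2.5) = 80.625, v(3) = 129.
On each subinterval the trapezoid contributes (Δu_i/2)·[v(u_{i-1}) + v(u_i)].
Sum = 114.1875.

114.1875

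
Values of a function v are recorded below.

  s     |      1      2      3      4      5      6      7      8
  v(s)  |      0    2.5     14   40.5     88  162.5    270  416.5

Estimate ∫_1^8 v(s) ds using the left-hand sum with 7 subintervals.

577.5

Δs = 1.
Sum = 1·[0 + 2.5 + 14 + 40.5 + 88 + 162.5 + 270] = 577.5.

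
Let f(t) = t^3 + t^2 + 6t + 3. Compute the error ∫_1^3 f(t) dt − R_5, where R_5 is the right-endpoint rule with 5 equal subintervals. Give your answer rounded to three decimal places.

-9.573

Exact integral: ∫_1^3 f(t) dt ≈ 58.66667.
R_5 = 68.24.
Error ≈ 58.66667 − 68.24 ≈ -9.573.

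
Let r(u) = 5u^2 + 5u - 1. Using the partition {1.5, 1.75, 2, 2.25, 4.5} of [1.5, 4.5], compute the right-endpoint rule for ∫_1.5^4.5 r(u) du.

298.09375

Subinterval widths: 0.25, 0.25, 0.25, 2.25.
Right endpoints: 1.75, 2, 2.25, 4.5.
r(1.75) = 23.0625, r(2) = 29, r(2.25) = 35.5625, r(4.5) = 122.75.
Sum = Σ Δu_i · r(u_i).
Sum = 298.09375.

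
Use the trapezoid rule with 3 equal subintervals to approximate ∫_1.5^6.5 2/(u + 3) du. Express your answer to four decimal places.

Δu = (6.5 − 1.5)/3 = 5/3.
f(1.5) = 4/9, f(19/6) = 12/37, f(29/6) = 12/47, f(6.5) = 4/19.
T_3 = (Δu/2)·[f(u_0) + 2f(u_1) + 2f(u_2) + f(u_3)].
Sum ≈ 1.5119.

1.5119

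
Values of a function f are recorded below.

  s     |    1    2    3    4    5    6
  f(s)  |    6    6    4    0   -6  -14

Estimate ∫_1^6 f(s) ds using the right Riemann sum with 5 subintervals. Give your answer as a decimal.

Δs = 1.
Sum = 1·[6 + 4 + 0 + (-6) + (-14)] = -10.

-10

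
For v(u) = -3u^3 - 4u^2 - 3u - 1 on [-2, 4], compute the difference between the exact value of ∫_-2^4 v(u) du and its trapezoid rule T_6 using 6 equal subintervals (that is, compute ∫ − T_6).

Exact integral: ∫_-2^4 v(u) du = -300.
T_6 = -313.
Error = -300 − (-313) = 13.

13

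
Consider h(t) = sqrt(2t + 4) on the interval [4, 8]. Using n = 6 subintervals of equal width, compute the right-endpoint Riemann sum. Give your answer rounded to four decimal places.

16.2914

Δt = (8 − 4)/6 = 2/3.
Right endpoints: 14/3, 16/3, 6, 20/3, 22/3, 8.
h(14/3) ≈ 3.6515, h(16/3) ≈ 3.8297, h(6) ≈ 4.0000, h(20/3) ≈ 4.1633, h(22/3) ≈ 4.3205, h(8) ≈ 4.4721.
Sum = Δt · [h(14/3) + h(16/3) + h(6) + ...].
Sum ≈ 16.2914.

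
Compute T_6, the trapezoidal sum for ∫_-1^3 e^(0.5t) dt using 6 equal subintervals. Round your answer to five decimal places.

Δt = (3 − (-1))/6 = 2/3.
f(-1) ≈ 0.60653, f(-1/3) ≈ 0.84648, f(1/3) ≈ 1.18136, f(1) ≈ 1.64872, f(5/3) ≈ 2.30098, f(7/3) ≈ 3.21127, f(3) ≈ 4.48169.
T_6 = (Δt/2)·[f(t_0) + 2f(t_1) + ... + 2f(t_{5}) + f(t_6)].
Sum ≈ 7.82195.

7.82195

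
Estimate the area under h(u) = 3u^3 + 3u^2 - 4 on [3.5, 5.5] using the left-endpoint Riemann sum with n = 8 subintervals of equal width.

Δu = (5.5 − 3.5)/8 = 0.25.
Left endpoints: 3.5, 3.75, 4, 4.25, 4.5, 4.75, 5, 5.25.
h(3.5) = 161.375, h(3.75) = 196.390625, h(4) = 236, h(4.25) = 280.484375, h(4.5) = 330.125, h(4.75) = 385.203125, h(5) = 446, h(5.25) = 512.796875.
Sum = Δu · [h(3.5) + h(3.75) + h(4) + ...].
Sum = 637.09375.

637.09375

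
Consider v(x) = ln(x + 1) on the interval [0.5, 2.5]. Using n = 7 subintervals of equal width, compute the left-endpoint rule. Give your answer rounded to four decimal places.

1.6528

Δx = (2.5 − 0.5)/7 = 2/7.
Left endpoints: 0.5, 11/14, 15/14, 19/14, 23/14, 27/14, 31/14.
v(0.5) ≈ 0.4055, v(11/14) ≈ 0.5798, v(15/14) ≈ 0.7282, v(19/14) ≈ 0.8575, v(23/14) ≈ 0.9719, v(27/14) ≈ 1.0745, v(31/14) ≈ 1.1676.
Sum = Δx · [v(0.5) + v(11/14) + v(15/14) + ...].
Sum ≈ 1.6528.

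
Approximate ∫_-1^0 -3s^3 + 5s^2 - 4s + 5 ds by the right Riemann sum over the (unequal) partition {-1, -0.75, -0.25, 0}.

7.44921875

Subinterval widths: 0.25, 0.5, 0.25.
Right endpoints: -0.75, -0.25, 0.
f(-0.75) = 12.078125, f(-0.25) = 6.359375, f(0) = 5.
Sum = Σ Δs_i · f(s_i).
Sum = 7.44921875.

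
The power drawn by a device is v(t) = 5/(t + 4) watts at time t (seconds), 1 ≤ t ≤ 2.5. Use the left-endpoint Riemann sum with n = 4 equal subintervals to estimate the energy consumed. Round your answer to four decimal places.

Δt = (2.5 − 1)/4 = 0.375.
Left endpoints: 1, 1.375, 1.75, 2.125.
v(1) = 1, v(1.375) = 40/43, v(1.75) = 20/23, v(2.125) = 40/49.
Sum = Δt · [v(1) + v(1.375) + v(1.75) + v(2.125)].
Sum ≈ 1.3560.

1.3560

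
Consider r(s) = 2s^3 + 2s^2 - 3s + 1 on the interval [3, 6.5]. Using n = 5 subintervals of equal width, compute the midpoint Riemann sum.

Δs = (6.5 − 3)/5 = 0.7.
Midpoints: 3.35, 4.05, 4.75, 5.45, 6.15.
r(3.35) = 88.58575, r(4.05) = 154.51525, r(4.75) = 246.21875, r(5.45) = 367.81225, r(6.15) = 523.41175.
Sum = Δs · [r(3.35) + r(4.05) + r(4.75) + r(5.45) + r(6.15)].
Sum = 966.380625.

966.380625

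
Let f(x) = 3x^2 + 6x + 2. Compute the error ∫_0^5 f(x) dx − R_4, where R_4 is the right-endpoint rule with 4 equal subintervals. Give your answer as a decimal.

Exact integral: ∫_0^5 f(x) dx = 210.
R_4 = 279.53125.
Error = 210 − 279.53125 = -69.53125.

-69.53125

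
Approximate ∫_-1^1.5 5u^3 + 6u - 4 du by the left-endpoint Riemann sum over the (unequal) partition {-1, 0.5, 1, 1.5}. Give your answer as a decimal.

-19.1875

Subinterval widths: 1.5, 0.5, 0.5.
Left endpoints: -1, 0.5, 1.
f(-1) = -15, f(0.5) = -0.375, f(1) = 7.
Sum = Σ Δu_i · f(u_i).
Sum = -19.1875.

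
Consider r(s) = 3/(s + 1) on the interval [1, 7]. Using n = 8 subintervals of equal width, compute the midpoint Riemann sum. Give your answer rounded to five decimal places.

4.14281

Δs = (7 − 1)/8 = 0.75.
Midpoints: 1.375, 2.125, 2.875, 3.625, 4.375, 5.125, 5.875, 6.625.
r(1.375) = 24/19, r(2.125) = 0.96, r(2.875) = 24/31, r(3.625) = 24/37, r(4.375) = 24/43, r(5.125) = 24/49, r(5.875) = 24/55, r(6.625) = 24/61.
Sum = Δs · [r(1.375) + r(2.125) + r(2.875) + ...].
Sum ≈ 4.14281.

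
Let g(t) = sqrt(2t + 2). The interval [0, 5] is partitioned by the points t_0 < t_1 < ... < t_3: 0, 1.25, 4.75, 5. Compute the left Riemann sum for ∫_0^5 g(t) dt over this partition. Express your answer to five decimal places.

Subinterval widths: 1.25, 3.5, 0.25.
Left endpoints: 0, 1.25, 4.75.
g(0) ≈ 1.41421, g(1.25) ≈ 2.12132, g(4.75) ≈ 3.39116.
Sum = Σ Δt_i · g(t_i).
Sum ≈ 10.04018.

10.04018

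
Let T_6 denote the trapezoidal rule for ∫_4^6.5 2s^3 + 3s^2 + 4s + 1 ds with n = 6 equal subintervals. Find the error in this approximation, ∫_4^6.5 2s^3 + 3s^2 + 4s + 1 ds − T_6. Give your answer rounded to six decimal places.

-2.495660

Exact integral: ∫_4^6.5 f(s) ds = 1030.15625.
T_6 ≈ 1032.65190972.
Error ≈ 1030.15625 − 1032.65190972 ≈ -2.495660.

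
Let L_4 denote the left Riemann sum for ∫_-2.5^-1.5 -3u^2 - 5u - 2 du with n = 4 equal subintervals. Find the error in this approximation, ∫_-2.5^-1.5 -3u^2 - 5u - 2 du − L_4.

Exact integral: ∫_-2.5^-1.5 f(u) du = -4.25.
L_4 = -5.15625.
Error = -4.25 − (-5.15625) = 0.90625.

0.90625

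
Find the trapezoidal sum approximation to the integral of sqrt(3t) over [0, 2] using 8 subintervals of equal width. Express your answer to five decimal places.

3.22417

Δt = (2 − 0)/8 = 0.25.
f(0) ≈ 0.00000, f(0.25) ≈ 0.86603, f(0.5) ≈ 1.22474, f(0.75) ≈ 1.50000, f(1) ≈ 1.73205, f(1.25) ≈ 1.93649, f(1.5) ≈ 2.12132, f(1.75) ≈ 2.29129, f(2) ≈ 2.44949.
T_8 = (Δt/2)·[f(t_0) + 2f(t_1) + ... + 2f(t_{7}) + f(t_8)].
Sum ≈ 3.22417.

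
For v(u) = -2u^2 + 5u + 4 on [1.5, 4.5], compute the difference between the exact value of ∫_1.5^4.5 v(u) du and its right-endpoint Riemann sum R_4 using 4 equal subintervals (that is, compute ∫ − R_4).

8.4375

Exact integral: ∫_1.5^4.5 v(u) du = -1.5.
R_4 = -9.9375.
Error = -1.5 − (-9.9375) = 8.4375.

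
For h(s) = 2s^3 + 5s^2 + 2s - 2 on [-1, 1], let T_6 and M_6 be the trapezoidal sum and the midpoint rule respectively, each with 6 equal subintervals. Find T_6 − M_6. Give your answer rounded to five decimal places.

0.27778

T_6 ≈ -0.4814815.
M_6 ≈ -0.7592593.
T_6 − M_6 ≈ 0.27778.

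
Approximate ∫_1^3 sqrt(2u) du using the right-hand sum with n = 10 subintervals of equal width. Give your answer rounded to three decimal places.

4.059

Δu = (3 − 1)/10 = 0.2.
Right endpoints: 1.2, 1.4, 1.6, 1.8, 2, 2.2, 2.4, 2.6, 2.8, 3.
f(1.2) ≈ 1.549, f(1.4) ≈ 1.673, f(1.6) ≈ 1.789, f(1.8) ≈ 1.897, f(2) ≈ 2.000, f(2.2) ≈ 2.098, f(2.4) ≈ 2.191, f(2.6) ≈ 2.280, f(2.8) ≈ 2.366, f(3) ≈ 2.449.
Sum = Δu · [f(1.2) + f(1.4) + f(1.6) + ...].
Sum ≈ 4.059.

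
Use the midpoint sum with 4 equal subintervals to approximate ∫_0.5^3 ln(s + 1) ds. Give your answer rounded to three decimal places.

Δs = (3 − 0.5)/4 = 0.625.
Midpoints: 0.8125, 1.4375, 2.0625, 2.6875.
f(0.8125) ≈ 0.595, f(1.4375) ≈ 0.891, f(2.0625) ≈ 1.119, f(2.6875) ≈ 1.305.
Sum = Δs · [f(0.8125) + f(1.4375) + f(2.0625) + f(2.6875)].
Sum ≈ 2.444.

2.444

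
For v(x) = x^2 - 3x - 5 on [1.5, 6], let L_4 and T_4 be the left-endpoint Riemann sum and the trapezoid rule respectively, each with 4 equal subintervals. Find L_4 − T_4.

L_4 = -12.69140625.
T_4 = -1.30078125.
L_4 − T_4 = -11.390625.

-11.390625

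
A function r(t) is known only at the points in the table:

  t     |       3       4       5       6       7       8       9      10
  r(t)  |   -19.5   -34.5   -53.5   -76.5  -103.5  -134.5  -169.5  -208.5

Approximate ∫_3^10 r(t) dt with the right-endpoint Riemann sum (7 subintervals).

Δt = 1.
Sum = 1·[(-34.5) + (-53.5) + (-76.5) + (-103.5) + (-134.5) + (-169.5) + (-208.5)] = -780.5.

-780.5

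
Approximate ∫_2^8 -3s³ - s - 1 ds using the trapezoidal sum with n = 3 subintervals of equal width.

-3276

Δs = (8 − 2)/3 = 2.
f(2) = -27, f(4) = -197, f(6) = -655, f(8) = -1545.
T_3 = (Δs/2)·[f(s_0) + 2f(s_1) + 2f(s_2) + f(s_3)].
Sum = -3276.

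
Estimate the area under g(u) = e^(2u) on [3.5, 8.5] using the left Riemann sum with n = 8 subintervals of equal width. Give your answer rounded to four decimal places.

6061879.9632

Δu = (8.5 − 3.5)/8 = 0.625.
Left endpoints: 3.5, 4.125, 4.75, 5.375, 6, 6.625, 7.25, 7.875.
g(3.5) ≈ 1096.6332, g(4.125) ≈ 3827.6258, g(4.75) ≈ 13359.7268, g(5.375) ≈ 46630.0285, g(6) ≈ 162754.7914, g(6.625) ≈ 568070.0400, g(7.25) ≈ 1982759.2635, g(7.875) ≈ 6920509.8318.
Sum = Δu · [g(3.5) + g(4.125) + g(4.75) + ...].
Sum ≈ 6061879.9632.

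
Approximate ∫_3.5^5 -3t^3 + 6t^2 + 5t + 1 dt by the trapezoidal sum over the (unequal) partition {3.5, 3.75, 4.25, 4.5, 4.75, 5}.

-159.55078125

Subinterval widths: 0.25, 0.5, 0.25, 0.25, 0.25.
f(3.5) = -36.625, f(3.75) = -54.078125, f(4.25) = -99.671875, f(4.5) = -128.375, f(4.75) = -161.390625, f(5) = -199.
On each subinterval the trapezoid contributes (Δt_i/2)·[f(t_{i-1}) + f(t_i)].
Sum = -159.55078125.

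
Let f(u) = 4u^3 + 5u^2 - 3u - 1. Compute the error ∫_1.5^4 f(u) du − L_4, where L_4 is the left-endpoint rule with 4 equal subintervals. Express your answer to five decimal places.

88.73698

Exact integral: ∫_1.5^4 f(u) du ≈ 328.8541667.
L_4 = 240.1171875.
Error ≈ 328.8541667 − 240.1171875 ≈ 88.73698.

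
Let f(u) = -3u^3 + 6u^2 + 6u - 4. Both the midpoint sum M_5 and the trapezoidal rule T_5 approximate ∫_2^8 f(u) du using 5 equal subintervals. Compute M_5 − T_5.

84.24

M_5 = -1867.92.
T_5 = -1952.16.
M_5 − T_5 = 84.24.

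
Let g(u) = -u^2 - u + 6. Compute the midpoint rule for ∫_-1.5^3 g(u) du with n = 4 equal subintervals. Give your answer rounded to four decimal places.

Δu = (3 − (-1.5))/4 = 1.125.
Midpoints: -0.9375, 0.1875, 1.3125, 2.4375.
g(-0.9375) = 6.05859375, g(0.1875) = 5.77734375, g(1.3125) = 2.96484375, g(2.4375) = -2.37890625.
Sum = Δu · [g(-0.9375) + g(0.1875) + g(1.3125) + g(2.4375)].
Sum ≈ 13.9746.

13.9746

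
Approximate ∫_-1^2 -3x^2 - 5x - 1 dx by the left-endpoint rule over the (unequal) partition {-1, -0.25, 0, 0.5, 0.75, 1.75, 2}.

Subinterval widths: 0.75, 0.25, 0.5, 0.25, 1, 0.25.
Left endpoints: -1, -0.25, 0, 0.5, 0.75, 1.75.
f(-1) = 1, f(-0.25) = 0.0625, f(0) = -1, f(0.5) = -4.25, f(0.75) = -6.4375, f(1.75) = -18.9375.
Sum = Σ Δx_i · f(x_i).
Sum = -11.96875.

-11.96875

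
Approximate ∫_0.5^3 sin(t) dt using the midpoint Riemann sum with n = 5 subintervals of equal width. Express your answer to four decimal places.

Δt = (3 − 0.5)/5 = 0.5.
Midpoints: 0.75, 1.25, 1.75, 2.25, 2.75.
f(0.75) ≈ 0.6816, f(1.25) ≈ 0.9490, f(1.75) ≈ 0.9840, f(2.25) ≈ 0.7781, f(2.75) ≈ 0.3817.
Sum = Δt · [f(0.75) + f(1.25) + f(1.75) + f(2.25) + f(2.75)].
Sum ≈ 1.8872.

1.8872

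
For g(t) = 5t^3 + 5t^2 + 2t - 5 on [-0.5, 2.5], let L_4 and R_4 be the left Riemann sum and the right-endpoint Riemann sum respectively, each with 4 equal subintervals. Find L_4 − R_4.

-86.0625

L_4 = 28.59375.
R_4 = 114.65625.
L_4 − R_4 = -86.0625.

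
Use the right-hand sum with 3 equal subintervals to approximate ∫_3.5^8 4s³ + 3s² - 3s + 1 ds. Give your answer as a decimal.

Δs = (8 − 3.5)/3 = 1.5.
Right endpoints: 5, 6.5, 8.
f(5) = 561, f(6.5) = 1206.75, f(8) = 2217.
Sum = Δs · [f(5) + f(6.5) + f(8)].
Sum = 5977.125.

5977.125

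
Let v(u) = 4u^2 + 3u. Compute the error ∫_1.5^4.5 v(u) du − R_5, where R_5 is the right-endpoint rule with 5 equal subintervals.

Exact integral: ∫_1.5^4.5 v(u) du = 144.
R_5 = 169.02.
Error = 144 − 169.02 = -25.02.

-25.02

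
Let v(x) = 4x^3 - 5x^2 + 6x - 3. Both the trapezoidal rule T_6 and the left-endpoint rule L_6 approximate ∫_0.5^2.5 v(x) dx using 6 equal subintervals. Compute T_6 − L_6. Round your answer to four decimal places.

7.3333

T_6 ≈ 25.648148.
L_6 ≈ 18.314815.
T_6 − L_6 ≈ 7.3333.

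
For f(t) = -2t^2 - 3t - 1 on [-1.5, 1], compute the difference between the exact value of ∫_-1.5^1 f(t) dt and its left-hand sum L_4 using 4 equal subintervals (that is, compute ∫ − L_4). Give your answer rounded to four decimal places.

Exact integral: ∫_-1.5^1 f(t) dt ≈ -3.541667.
L_4 = -2.3046875.
Error ≈ -3.541667 − (-2.3046875) ≈ -1.2370.

-1.2370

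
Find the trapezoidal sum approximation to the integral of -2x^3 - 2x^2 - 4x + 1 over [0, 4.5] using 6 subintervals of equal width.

-308.3203125

Δx = (4.5 − 0)/6 = 0.75.
f(0) = 1, f(0.75) = -3.96875, f(1.5) = -16.25, f(2.25) = -40.90625, f(3) = -83, f(3.75) = -147.59375, f(4.5) = -239.75.
T_6 = (Δx/2)·[f(x_0) + 2f(x_1) + ... + 2f(x_{5}) + f(x_6)].
Sum = -308.3203125.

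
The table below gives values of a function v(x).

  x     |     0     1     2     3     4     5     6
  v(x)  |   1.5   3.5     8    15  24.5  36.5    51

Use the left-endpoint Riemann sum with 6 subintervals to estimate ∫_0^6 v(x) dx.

89

Δx = 1.
Sum = 1·[1.5 + 3.5 + 8 + 15 + 24.5 + 36.5] = 89.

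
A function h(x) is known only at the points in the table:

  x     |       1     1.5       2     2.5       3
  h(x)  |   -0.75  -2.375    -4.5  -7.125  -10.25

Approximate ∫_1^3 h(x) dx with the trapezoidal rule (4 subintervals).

Δx = 0.5.
T_4 = (0.5/2)·[(-0.75) + 2·(-2.375) + 2·(-4.5) + 2·(-7.125) + (-10.25)] = -9.75.

-9.75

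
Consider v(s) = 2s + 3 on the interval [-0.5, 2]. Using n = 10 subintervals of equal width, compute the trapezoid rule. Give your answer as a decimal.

11.25

Δs = (2 − (-0.5))/10 = 0.25.
v(-0.5) = 2, v(-0.25) = 2.5, v(0) = 3, v(0.25) = 3.5, v(0.5) = 4, v(0.75) = 4.5, v(1) = 5, v(1.25) = 5.5, v(1.5) = 6, v(1.75) = 6.5, v(2) = 7.
T_10 = (Δs/2)·[v(s_0) + 2v(s_1) + ... + 2v(s_{9}) + v(s_10)].
Sum = 11.25.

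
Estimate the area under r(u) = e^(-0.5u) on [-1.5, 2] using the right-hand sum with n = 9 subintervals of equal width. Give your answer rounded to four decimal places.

Δu = (2 − (-1.5))/9 = 7/18.
Right endpoints: -10/9, -13/18, -1/3, 1/18, 4/9, 5/6, 11/9, 29/18, 2.
r(-10/9) ≈ 1.7429, r(-13/18) ≈ 1.4349, r(-1/3) ≈ 1.1814, r(1/18) ≈ 0.9726, r(4/9) ≈ 0.8007, r(5/6) ≈ 0.6592, r(11/9) ≈ 0.5427, r(29/18) ≈ 0.4468, r(2) ≈ 0.3679.
Sum = Δu · [r(-10/9) + r(-13/18) + r(-1/3) + ...].
Sum ≈ 3.1691.

3.1691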